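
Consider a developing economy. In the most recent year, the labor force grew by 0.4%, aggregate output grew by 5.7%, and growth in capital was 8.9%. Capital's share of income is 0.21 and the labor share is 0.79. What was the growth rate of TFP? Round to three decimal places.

TFP growth was 3.515%.

Labor's share = 1 − 0.21 = 0.79.
Capital: 0.21 × 8.9 = 1.869 pp.
The labor force: 0.79 × 0.4 = 0.316 pp.
TFP growth = 5.7 − 2.185 = 3.515%.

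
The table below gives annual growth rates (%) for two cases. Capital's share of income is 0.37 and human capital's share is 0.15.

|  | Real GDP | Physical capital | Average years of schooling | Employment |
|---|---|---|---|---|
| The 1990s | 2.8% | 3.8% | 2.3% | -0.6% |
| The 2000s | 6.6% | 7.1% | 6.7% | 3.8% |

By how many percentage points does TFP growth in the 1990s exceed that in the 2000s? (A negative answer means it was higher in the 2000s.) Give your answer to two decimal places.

Labor's share = 1 − 0.37 − 0.15 = 0.48.
The 1990s: TFP = 2.8 − 1.406 − 0.345 + 0.288 = 1.337%.
The 2000s: TFP = 6.6 − 2.627 − 1.005 − 1.824 = 1.144%.
Difference = 1.337 − (1.144) = 0.193 pp.

0.19 percentage points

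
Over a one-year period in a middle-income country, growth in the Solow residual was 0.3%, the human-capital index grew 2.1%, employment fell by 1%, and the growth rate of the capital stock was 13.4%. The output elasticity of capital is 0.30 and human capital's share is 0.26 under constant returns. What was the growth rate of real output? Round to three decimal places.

4.426%

Labor's share = 1 − 0.3 − 0.26 = 0.44.
The capital stock: 0.3 × 13.4 = 4.02 pp.
The human-capital index: 0.26 × 2.1 = 0.546 pp.
Employment: 0.44 × (-1) = -0.44 pp.
Output growth = 0.3 + 4.126 = 4.426%.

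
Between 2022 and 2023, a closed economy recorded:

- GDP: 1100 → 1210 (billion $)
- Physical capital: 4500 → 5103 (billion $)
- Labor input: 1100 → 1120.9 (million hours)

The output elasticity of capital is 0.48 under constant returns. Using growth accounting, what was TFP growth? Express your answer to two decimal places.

GDP growth = (1210 − 1100) / 1100 = 10%.
Physical capital growth = (5103 − 4500) / 4500 = 13.4%.
Labor input growth = (1120.9 − 1100) / 1100 = 1.9%.
Labor's share = 1 − 0.48 = 0.52.
Physical capital: 0.48 × 13.4 = 6.432 pp.
Labor input: 0.52 × 1.9 = 0.988 pp.
TFP growth = 10 − 7.42 = 2.58%.

TFP growth was 2.58%.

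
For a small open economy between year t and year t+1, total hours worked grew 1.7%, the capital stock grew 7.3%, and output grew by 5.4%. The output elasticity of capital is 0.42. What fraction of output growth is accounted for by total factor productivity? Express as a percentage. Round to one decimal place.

Total factor productivity accounted for 25.0% of growth.

Labor's share = 1 − 0.42 = 0.58.
The capital stock: 0.42 × 7.3 = 3.066 pp.
Total hours worked: 0.58 × 1.7 = 0.986 pp.
TFP growth = 5.4 − 4.052 = 1.348%.
TFP share of growth = 1.348 / 5.4 × 100 = 24.963%.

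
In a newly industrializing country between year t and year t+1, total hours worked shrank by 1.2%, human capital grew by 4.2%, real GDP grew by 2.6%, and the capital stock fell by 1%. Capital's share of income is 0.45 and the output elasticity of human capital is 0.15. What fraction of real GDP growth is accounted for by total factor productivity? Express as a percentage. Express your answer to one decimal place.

Labor's share = 1 − 0.45 − 0.15 = 0.4.
The capital stock: 0.45 × (-1) = -0.45 pp.
Human capital: 0.15 × 4.2 = 0.63 pp.
Total hours worked: 0.4 × (-1.2) = -0.48 pp.
TFP growth = 2.6 + 0.3 = 2.9%.
TFP share of growth = 2.9 / 2.6 × 100 = 111.538%.

Total factor productivity accounted for 111.5% of growth.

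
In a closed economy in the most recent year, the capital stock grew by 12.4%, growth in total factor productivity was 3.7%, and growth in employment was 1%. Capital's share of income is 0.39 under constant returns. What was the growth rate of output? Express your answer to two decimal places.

Labor's share = 1 − 0.39 = 0.61.
The capital stock: 0.39 × 12.4 = 4.836 pp.
Employment: 0.61 × 1 = 0.61 pp.
Output growth = 3.7 + 5.446 = 9.146%.

Output growth was 9.15%.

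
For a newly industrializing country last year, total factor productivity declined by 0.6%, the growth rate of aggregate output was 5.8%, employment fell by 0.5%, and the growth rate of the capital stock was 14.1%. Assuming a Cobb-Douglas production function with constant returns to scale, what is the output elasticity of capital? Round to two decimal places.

gY = gA + α·gK + (1−α)·gL, so gY − gA − gL = α(gK − gL).
5.8 + 0.6 + 0.5 = α × (14.1 − (-0.5)).
6.9 = 14.6 α, so α = 0.4726.

0.47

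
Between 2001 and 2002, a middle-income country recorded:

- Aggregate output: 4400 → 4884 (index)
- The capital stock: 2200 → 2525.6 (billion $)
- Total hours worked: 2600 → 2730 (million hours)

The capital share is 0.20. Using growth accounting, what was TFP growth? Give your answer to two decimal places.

Aggregate output growth = (4884 − 4400) / 4400 = 11%.
The capital stock growth = (2525.6 − 2200) / 2200 = 14.8%.
Total hours worked growth = (2730 − 2600) / 2600 = 5%.
Labor's share = 1 − 0.2 = 0.8.
The capital stock: 0.2 × 14.8 = 2.96 pp.
Total hours worked: 0.8 × 5 = 4 pp.
TFP growth = 11 − 6.96 = 4.04%.

TFP growth was 4.04%.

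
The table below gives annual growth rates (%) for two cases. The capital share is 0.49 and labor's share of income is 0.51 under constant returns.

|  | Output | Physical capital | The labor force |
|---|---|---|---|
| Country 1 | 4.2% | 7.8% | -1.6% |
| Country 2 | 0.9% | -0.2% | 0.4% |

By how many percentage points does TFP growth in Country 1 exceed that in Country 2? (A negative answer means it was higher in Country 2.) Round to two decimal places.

0.40 percentage points

Labor's share = 1 − 0.49 = 0.51.
Country 1: TFP = 4.2 − 3.822 + 0.816 = 1.194%.
Country 2: TFP = 0.9 + 0.098 − 0.204 = 0.794%.
Difference = 1.194 − (0.794) = 0.4 pp.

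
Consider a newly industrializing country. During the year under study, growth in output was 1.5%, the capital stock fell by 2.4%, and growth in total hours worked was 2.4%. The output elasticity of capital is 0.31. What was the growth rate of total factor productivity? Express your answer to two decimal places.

Labor's share = 1 − 0.31 = 0.69.
The capital stock: 0.31 × (-2.4) = -0.744 pp.
Total hours worked: 0.69 × 2.4 = 1.656 pp.
TFP growth = 1.5 − 0.912 = 0.588%.

0.59%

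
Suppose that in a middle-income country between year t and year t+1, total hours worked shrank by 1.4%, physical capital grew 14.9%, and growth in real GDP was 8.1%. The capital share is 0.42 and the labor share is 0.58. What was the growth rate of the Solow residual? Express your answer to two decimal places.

2.65%

Labor's share = 1 − 0.42 = 0.58.
Physical capital: 0.42 × 14.9 = 6.258 pp.
Total hours worked: 0.58 × (-1.4) = -0.812 pp.
TFP growth = 8.1 − 5.446 = 2.654%.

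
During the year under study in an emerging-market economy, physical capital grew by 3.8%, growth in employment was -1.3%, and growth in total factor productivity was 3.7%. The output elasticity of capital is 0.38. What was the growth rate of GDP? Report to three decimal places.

Labor's share = 1 − 0.38 = 0.62.
Physical capital: 0.38 × 3.8 = 1.444 pp.
Employment: 0.62 × (-1.3) = -0.806 pp.
Output growth = 3.7 + 0.638 = 4.338%.

4.338%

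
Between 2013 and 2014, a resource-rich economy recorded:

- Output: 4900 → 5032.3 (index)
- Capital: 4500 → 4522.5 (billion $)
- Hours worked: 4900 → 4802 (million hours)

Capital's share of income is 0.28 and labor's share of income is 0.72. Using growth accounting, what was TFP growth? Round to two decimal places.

TFP growth was 4.00%.

Output growth = (5032.3 − 4900) / 4900 = 2.7%.
Capital growth = (4522.5 − 4500) / 4500 = 0.5%.
Hours worked growth = (4802 − 4900) / 4900 = -2%.
Labor's share = 1 − 0.28 = 0.72.
Capital: 0.28 × 0.5 = 0.14 pp.
Hours worked: 0.72 × (-2) = -1.44 pp.
TFP growth = 2.7 + 1.3 = 4%.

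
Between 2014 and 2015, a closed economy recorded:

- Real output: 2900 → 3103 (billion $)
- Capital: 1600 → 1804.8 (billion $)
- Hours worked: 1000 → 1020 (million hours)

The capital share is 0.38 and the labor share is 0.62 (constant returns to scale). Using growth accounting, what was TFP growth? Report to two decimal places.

0.90%

Real output growth = (3103 − 2900) / 2900 = 7%.
Capital growth = (1804.8 − 1600) / 1600 = 12.8%.
Hours worked growth = (1020 − 1000) / 1000 = 2%.
Labor's share = 1 − 0.38 = 0.62.
Capital: 0.38 × 12.8 = 4.864 pp.
Hours worked: 0.62 × 2 = 1.24 pp.
TFP growth = 7 − 6.104 = 0.896%.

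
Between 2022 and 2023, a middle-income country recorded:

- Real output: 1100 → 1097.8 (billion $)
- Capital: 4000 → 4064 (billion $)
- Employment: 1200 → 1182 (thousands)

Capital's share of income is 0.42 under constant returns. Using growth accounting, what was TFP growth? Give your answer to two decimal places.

TFP grew 0.00%.

Real output growth = (1097.8 − 1100) / 1100 = -0.2%.
Capital growth = (4064 − 4000) / 4000 = 1.6%.
Employment growth = (1182 − 1200) / 1200 = -1.5%.
Labor's share = 1 − 0.42 = 0.58.
Capital: 0.42 × 1.6 = 0.672 pp.
Employment: 0.58 × (-1.5) = -0.87 pp.
TFP growth = -0.2 + 0.198 = -0.002%.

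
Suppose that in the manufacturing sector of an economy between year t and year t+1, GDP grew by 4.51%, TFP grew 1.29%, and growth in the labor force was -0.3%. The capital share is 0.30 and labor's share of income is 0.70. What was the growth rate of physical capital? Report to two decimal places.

Labor's share = 1 − 0.3 = 0.7.
gY = gA + 0.7×(-0.3) + 0.3×g.
0.3×g = 4.51 − 1.29 + 0.21 = 3.43.
g = 3.43 / 0.3 = 11.4333%.

Physical capital growth was 11.43%.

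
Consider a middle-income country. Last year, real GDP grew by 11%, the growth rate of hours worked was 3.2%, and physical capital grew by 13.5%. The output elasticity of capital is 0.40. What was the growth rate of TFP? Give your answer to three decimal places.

TFP growth was 3.680%.

Labor's share = 1 − 0.4 = 0.6.
Physical capital: 0.4 × 13.5 = 5.4 pp.
Hours worked: 0.6 × 3.2 = 1.92 pp.
TFP growth = 11 − 7.32 = 3.68%.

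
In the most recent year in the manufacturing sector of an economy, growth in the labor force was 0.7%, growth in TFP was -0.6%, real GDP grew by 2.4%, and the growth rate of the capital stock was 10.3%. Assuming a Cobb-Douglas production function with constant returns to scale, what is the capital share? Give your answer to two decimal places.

α = 0.24

gY = gA + α·gK + (1−α)·gL, so gY − gA − gL = α(gK − gL).
2.4 + 0.6 − 0.7 = α × (10.3 − 0.7).
2.3 = 9.6 α, so α = 0.2396.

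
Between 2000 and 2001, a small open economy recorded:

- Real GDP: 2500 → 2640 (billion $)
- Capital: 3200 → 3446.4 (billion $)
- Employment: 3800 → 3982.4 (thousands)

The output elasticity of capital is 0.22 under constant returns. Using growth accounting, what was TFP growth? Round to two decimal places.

Real GDP growth = (2640 − 2500) / 2500 = 5.6%.
Capital growth = (3446.4 − 3200) / 3200 = 7.7%.
Employment growth = (3982.4 − 3800) / 3800 = 4.8%.
Labor's share = 1 − 0.22 = 0.78.
Capital: 0.22 × 7.7 = 1.694 pp.
Employment: 0.78 × 4.8 = 3.744 pp.
TFP growth = 5.6 − 5.438 = 0.162%.

0.16%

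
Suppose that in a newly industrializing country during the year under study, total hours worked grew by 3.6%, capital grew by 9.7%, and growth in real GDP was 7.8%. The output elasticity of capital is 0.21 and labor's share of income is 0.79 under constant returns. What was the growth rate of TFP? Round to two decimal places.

2.92%

Labor's share = 1 − 0.21 = 0.79.
Capital: 0.21 × 9.7 = 2.037 pp.
Total hours worked: 0.79 × 3.6 = 2.844 pp.
TFP growth = 7.8 − 4.881 = 2.919%.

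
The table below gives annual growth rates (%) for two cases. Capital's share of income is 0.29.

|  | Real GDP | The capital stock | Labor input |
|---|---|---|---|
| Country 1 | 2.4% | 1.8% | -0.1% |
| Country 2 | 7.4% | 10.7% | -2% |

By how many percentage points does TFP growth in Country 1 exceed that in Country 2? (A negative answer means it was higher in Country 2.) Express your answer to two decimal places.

Labor's share = 1 − 0.29 = 0.71.
Country 1: TFP = 2.4 − 0.522 + 0.071 = 1.949%.
Country 2: TFP = 7.4 − 3.103 + 1.42 = 5.717%.
Difference = 1.949 − (5.717) = -3.768 pp.

-3.77 percentage points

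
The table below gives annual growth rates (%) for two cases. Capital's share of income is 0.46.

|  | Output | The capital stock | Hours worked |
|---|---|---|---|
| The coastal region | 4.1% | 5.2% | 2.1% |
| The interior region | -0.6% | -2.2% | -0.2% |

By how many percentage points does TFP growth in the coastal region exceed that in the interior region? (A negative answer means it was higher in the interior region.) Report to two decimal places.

0.05 percentage points

Labor's share = 1 − 0.46 = 0.54.
The coastal region: TFP = 4.1 − 2.392 − 1.134 = 0.574%.
The interior region: TFP = -0.6 + 1.012 + 0.108 = 0.52%.
Difference = 0.574 − (0.52) = 0.054 pp.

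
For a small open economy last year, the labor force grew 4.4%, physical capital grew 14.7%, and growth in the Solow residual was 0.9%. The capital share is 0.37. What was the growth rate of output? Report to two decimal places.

Labor's share = 1 − 0.37 = 0.63.
Physical capital: 0.37 × 14.7 = 5.439 pp.
The labor force: 0.63 × 4.4 = 2.772 pp.
Output growth = 0.9 + 8.211 = 9.111%.

9.11%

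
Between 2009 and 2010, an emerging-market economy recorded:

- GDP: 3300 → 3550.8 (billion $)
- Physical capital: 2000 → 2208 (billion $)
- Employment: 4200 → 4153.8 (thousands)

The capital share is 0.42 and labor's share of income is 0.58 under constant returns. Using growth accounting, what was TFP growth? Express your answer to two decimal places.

TFP grew 3.87%.

GDP growth = (3550.8 − 3300) / 3300 = 7.6%.
Physical capital growth = (2208 − 2000) / 2000 = 10.4%.
Employment growth = (4153.8 − 4200) / 4200 = -1.1%.
Labor's share = 1 − 0.42 = 0.58.
Physical capital: 0.42 × 10.4 = 4.368 pp.
Employment: 0.58 × (-1.1) = -0.638 pp.
TFP growth = 7.6 − 3.73 = 3.87%.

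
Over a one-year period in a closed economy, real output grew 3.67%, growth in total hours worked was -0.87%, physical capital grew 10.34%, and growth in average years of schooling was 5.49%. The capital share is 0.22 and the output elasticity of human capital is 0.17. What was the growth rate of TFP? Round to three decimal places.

Labor's share = 1 − 0.22 − 0.17 = 0.61.
Physical capital: 0.22 × 10.34 = 2.2748 pp.
Average years of schooling: 0.17 × 5.49 = 0.9333 pp.
Total hours worked: 0.61 × (-0.87) = -0.5307 pp.
TFP growth = 3.67 − 2.6774 = 0.9926%.

0.993%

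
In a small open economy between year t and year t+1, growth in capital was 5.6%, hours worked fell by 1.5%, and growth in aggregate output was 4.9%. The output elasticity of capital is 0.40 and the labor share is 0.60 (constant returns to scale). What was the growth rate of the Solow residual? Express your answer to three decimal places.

The Solow residual grew 3.560%.

Labor's share = 1 − 0.4 = 0.6.
Capital: 0.4 × 5.6 = 2.24 pp.
Hours worked: 0.6 × (-1.5) = -0.9 pp.
TFP growth = 4.9 − 1.34 = 3.56%.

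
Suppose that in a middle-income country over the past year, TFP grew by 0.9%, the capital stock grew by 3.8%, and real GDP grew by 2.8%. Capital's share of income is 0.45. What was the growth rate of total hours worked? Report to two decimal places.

Labor's share = 1 − 0.45 = 0.55.
gY = gA + 0.45×3.8 + 0.55×g.
0.55×g = 2.8 − 0.9 − 1.71 = 0.19.
g = 0.19 / 0.55 = 0.3455%.

0.35%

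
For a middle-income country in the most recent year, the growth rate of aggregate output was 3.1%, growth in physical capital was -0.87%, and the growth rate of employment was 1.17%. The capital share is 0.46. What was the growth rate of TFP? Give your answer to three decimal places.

Labor's share = 1 − 0.46 = 0.54.
Physical capital: 0.46 × (-0.87) = -0.4002 pp.
Employment: 0.54 × 1.17 = 0.6318 pp.
TFP growth = 3.1 − 0.2316 = 2.8684%.

TFP grew 2.868%.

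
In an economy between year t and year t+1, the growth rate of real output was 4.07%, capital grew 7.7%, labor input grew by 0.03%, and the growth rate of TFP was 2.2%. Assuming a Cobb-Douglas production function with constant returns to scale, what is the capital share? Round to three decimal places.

gY = gA + α·gK + (1−α)·gL, so gY − gA − gL = α(gK − gL).
4.07 − 2.2 − 0.03 = α × (7.7 − 0.03).
1.84 = 7.67 α, so α = 0.2399.

0.240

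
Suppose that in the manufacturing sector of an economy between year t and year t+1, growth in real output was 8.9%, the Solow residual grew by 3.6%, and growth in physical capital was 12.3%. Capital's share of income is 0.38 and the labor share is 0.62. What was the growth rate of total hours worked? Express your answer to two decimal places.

1.01%

Labor's share = 1 − 0.38 = 0.62.
gY = gA + 0.38×12.3 + 0.62×g.
0.62×g = 8.9 − 3.6 − 4.674 = 0.626.
g = 0.626 / 0.62 = 1.0097%.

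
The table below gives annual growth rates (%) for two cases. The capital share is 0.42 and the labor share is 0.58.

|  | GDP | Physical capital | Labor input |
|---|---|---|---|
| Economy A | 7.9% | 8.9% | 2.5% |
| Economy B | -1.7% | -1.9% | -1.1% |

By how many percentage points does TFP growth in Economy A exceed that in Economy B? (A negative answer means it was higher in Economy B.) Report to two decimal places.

2.98 percentage points

Labor's share = 1 − 0.42 = 0.58.
Economy A: TFP = 7.9 − 3.738 − 1.45 = 2.712%.
Economy B: TFP = -1.7 + 0.798 + 0.638 = -0.264%.
Difference = 2.712 − (-0.264) = 2.976 pp.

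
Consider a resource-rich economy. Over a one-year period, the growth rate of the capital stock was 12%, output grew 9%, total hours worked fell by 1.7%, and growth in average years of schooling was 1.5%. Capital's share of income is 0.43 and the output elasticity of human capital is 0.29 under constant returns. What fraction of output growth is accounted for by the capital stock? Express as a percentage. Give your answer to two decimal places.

The capital stock accounted for 57.33% of growth.

The capital stock contributed 0.43 × 12 = 5.16 pp.
Share of growth = 5.16 / 9 × 100 = 57.3333%.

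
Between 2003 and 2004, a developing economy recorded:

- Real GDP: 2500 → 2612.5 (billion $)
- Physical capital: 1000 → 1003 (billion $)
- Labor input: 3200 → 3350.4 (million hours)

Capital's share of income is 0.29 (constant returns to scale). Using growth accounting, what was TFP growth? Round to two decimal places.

Real GDP growth = (2612.5 − 2500) / 2500 = 4.5%.
Physical capital growth = (1003 − 1000) / 1000 = 0.3%.
Labor input growth = (3350.4 − 3200) / 3200 = 4.7%.
Labor's share = 1 − 0.29 = 0.71.
Physical capital: 0.29 × 0.3 = 0.087 pp.
Labor input: 0.71 × 4.7 = 3.337 pp.
TFP growth = 4.5 − 3.424 = 1.076%.

1.08%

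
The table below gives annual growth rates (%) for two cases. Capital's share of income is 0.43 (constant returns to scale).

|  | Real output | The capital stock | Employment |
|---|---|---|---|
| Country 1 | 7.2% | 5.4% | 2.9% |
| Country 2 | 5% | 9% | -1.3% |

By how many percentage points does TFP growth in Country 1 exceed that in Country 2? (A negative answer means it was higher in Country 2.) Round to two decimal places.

1.35 percentage points

Labor's share = 1 − 0.43 = 0.57.
Country 1: TFP = 7.2 − 2.322 − 1.653 = 3.225%.
Country 2: TFP = 5 − 3.87 + 0.741 = 1.871%.
Difference = 3.225 − (1.871) = 1.354 pp.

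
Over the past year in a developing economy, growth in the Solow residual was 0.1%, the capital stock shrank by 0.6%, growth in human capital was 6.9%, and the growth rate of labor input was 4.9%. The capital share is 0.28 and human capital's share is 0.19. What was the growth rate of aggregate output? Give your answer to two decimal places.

Aggregate output growth was 3.84%.

Labor's share = 1 − 0.28 − 0.19 = 0.53.
The capital stock: 0.28 × (-0.6) = -0.168 pp.
Human capital: 0.19 × 6.9 = 1.311 pp.
Labor input: 0.53 × 4.9 = 2.597 pp.
Output growth = 0.1 + 3.74 = 3.84%.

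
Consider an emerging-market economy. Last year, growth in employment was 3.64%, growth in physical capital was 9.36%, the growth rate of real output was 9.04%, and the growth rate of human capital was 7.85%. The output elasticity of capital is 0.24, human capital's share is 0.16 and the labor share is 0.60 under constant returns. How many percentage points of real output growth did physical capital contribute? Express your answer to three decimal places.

Contribution = share × growth = 0.24 × 9.36 = 2.2464 pp.

2.246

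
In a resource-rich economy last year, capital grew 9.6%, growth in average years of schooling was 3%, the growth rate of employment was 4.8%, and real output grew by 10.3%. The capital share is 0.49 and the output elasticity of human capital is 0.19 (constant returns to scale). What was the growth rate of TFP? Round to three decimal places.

Labor's share = 1 − 0.49 − 0.19 = 0.32.
Capital: 0.49 × 9.6 = 4.704 pp.
Average years of schooling: 0.19 × 3 = 0.57 pp.
Employment: 0.32 × 4.8 = 1.536 pp.
TFP growth = 10.3 − 6.81 = 3.49%.

TFP growth was 3.490%.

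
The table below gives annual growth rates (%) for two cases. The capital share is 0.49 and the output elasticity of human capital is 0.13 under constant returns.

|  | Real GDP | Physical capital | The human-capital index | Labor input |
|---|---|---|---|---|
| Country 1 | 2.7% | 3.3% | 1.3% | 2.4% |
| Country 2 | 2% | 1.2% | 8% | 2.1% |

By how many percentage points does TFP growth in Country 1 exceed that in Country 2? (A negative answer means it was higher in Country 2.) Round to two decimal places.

0.43 percentage points

Labor's share = 1 − 0.49 − 0.13 = 0.38.
Country 1: TFP = 2.7 − 1.617 − 0.169 − 0.912 = 0.002%.
Country 2: TFP = 2 − 0.588 − 1.04 − 0.798 = -0.426%.
Difference = 0.002 − (-0.426) = 0.428 pp.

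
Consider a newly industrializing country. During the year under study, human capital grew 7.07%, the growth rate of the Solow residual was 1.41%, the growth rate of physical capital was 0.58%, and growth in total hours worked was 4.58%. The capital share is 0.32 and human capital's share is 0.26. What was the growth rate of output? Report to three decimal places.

Labor's share = 1 − 0.32 − 0.26 = 0.42.
Physical capital: 0.32 × 0.58 = 0.1856 pp.
Human capital: 0.26 × 7.07 = 1.8382 pp.
Total hours worked: 0.42 × 4.58 = 1.9236 pp.
Output growth = 1.41 + 3.9474 = 5.3574%.

Output growth was 5.357%.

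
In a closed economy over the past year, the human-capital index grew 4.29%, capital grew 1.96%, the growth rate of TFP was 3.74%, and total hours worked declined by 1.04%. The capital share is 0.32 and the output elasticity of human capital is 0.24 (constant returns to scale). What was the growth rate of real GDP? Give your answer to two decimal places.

Labor's share = 1 − 0.32 − 0.24 = 0.44.
Capital: 0.32 × 1.96 = 0.6272 pp.
The human-capital index: 0.24 × 4.29 = 1.0296 pp.
Total hours worked: 0.44 × (-1.04) = -0.4576 pp.
Output growth = 3.74 + 1.1992 = 4.9392%.

Real GDP grew 4.94%.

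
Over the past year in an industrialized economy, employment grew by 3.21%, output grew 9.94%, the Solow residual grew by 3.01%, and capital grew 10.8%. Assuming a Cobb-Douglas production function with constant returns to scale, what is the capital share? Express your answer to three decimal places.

gY = gA + α·gK + (1−α)·gL, so gY − gA − gL = α(gK − gL).
9.94 − 3.01 − 3.21 = α × (10.8 − 3.21).
3.72 = 7.59 α, so α = 0.49012.

0.490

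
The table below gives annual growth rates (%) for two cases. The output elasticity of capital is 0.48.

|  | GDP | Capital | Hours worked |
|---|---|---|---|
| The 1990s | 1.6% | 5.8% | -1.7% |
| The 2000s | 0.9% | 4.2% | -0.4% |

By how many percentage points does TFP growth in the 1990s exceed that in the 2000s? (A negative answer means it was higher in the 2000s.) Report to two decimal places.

Labor's share = 1 − 0.48 = 0.52.
The 1990s: TFP = 1.6 − 2.784 + 0.884 = -0.3%.
The 2000s: TFP = 0.9 − 2.016 + 0.208 = -0.908%.
Difference = -0.3 − (-0.908) = 0.608 pp.

0.61 percentage points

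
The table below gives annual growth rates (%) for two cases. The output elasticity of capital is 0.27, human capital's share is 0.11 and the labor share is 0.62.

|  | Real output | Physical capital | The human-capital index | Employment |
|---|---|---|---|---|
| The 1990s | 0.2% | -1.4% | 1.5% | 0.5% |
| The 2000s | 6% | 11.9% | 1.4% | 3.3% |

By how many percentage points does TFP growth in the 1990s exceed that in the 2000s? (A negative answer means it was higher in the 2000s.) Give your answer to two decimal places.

-0.48 percentage points

Labor's share = 1 − 0.27 − 0.11 = 0.62.
The 1990s: TFP = 0.2 + 0.378 − 0.165 − 0.31 = 0.103%.
The 2000s: TFP = 6 − 3.213 − 0.154 − 2.046 = 0.587%.
Difference = 0.103 − (0.587) = -0.484 pp.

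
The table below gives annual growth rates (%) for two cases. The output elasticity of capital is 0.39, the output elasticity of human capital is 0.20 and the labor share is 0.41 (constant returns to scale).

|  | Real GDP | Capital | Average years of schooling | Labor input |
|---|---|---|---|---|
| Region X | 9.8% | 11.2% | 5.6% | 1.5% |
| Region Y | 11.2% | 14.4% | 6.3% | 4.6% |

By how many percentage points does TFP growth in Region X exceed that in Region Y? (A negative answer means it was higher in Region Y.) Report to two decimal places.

1.26 percentage points

Labor's share = 1 − 0.39 − 0.2 = 0.41.
Region X: TFP = 9.8 − 4.368 − 1.12 − 0.615 = 3.697%.
Region Y: TFP = 11.2 − 5.616 − 1.26 − 1.886 = 2.438%.
Difference = 3.697 − (2.438) = 1.259 pp.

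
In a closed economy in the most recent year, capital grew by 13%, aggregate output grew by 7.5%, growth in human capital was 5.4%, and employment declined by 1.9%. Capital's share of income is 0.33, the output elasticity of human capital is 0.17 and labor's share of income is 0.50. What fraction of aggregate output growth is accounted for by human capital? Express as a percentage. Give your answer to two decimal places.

Human capital contributed 0.17 × 5.4 = 0.918 pp.
Share of growth = 0.918 / 7.5 × 100 = 12.24%.

12.24%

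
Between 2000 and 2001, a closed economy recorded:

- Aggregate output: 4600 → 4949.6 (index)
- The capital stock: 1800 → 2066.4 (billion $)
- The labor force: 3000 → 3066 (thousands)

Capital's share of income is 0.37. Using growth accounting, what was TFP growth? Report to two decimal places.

Aggregate output growth = (4949.6 − 4600) / 4600 = 7.6%.
The capital stock growth = (2066.4 − 1800) / 1800 = 14.8%.
The labor force growth = (3066 − 3000) / 3000 = 2.2%.
Labor's share = 1 − 0.37 = 0.63.
The capital stock: 0.37 × 14.8 = 5.476 pp.
The labor force: 0.63 × 2.2 = 1.386 pp.
TFP growth = 7.6 − 6.862 = 0.738%.

0.74%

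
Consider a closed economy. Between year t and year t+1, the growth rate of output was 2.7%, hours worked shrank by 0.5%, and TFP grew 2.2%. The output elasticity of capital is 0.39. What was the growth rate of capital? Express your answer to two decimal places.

2.06%

Labor's share = 1 − 0.39 = 0.61.
gY = gA + 0.61×(-0.5) + 0.39×g.
0.39×g = 2.7 − 2.2 + 0.305 = 0.805.
g = 0.805 / 0.39 = 2.0641%.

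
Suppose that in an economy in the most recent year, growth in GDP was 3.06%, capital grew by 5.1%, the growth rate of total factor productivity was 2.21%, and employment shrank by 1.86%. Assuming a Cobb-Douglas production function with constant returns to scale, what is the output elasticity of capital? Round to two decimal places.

The output elasticity of capital is 0.39.

gY = gA + α·gK + (1−α)·gL, so gY − gA − gL = α(gK − gL).
3.06 − 2.21 + 1.86 = α × (5.1 − (-1.86)).
2.71 = 6.96 α, so α = 0.3894.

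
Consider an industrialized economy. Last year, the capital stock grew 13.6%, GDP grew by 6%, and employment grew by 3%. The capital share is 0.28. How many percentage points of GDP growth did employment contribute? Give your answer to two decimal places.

Labor's share = 1 − 0.28 = 0.72.
Contribution = share × growth = 0.72 × 3 = 2.16 pp.

2.16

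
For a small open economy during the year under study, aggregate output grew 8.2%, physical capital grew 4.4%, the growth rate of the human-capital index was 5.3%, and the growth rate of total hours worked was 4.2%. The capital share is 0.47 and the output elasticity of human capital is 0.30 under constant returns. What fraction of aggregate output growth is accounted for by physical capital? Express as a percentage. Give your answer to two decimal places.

25.22%

Physical capital contributed 0.47 × 4.4 = 2.068 pp.
Share of growth = 2.068 / 8.2 × 100 = 25.2195%.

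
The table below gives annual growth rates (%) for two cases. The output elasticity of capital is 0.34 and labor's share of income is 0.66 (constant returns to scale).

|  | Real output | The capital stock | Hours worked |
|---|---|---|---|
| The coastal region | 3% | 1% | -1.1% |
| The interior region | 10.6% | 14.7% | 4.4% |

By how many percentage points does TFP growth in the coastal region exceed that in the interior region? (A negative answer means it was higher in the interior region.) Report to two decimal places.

Labor's share = 1 − 0.34 = 0.66.
The coastal region: TFP = 3 − 0.34 + 0.726 = 3.386%.
The interior region: TFP = 10.6 − 4.998 − 2.904 = 2.698%.
Difference = 3.386 − (2.698) = 0.688 pp.

0.69 percentage points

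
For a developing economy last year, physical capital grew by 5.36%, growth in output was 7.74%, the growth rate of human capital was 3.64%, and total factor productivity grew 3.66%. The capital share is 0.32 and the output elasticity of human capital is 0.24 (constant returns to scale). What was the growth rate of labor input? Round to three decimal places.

Labor input grew 3.389%.

Labor's share = 1 − 0.32 − 0.24 = 0.44.
gY = gA + 0.32×5.36 + 0.24×3.64 + 0.44×g.
0.44×g = 7.74 − 3.66 − 2.5888 = 1.4912.
g = 1.4912 / 0.44 = 3.38909%.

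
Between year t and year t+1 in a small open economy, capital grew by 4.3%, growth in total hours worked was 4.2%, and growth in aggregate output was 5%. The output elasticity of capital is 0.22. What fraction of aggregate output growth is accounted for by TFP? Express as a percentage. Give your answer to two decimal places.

Labor's share = 1 − 0.22 = 0.78.
Capital: 0.22 × 4.3 = 0.946 pp.
Total hours worked: 0.78 × 4.2 = 3.276 pp.
TFP growth = 5 − 4.222 = 0.778%.
TFP share of growth = 0.778 / 5 × 100 = 15.56%.

15.56%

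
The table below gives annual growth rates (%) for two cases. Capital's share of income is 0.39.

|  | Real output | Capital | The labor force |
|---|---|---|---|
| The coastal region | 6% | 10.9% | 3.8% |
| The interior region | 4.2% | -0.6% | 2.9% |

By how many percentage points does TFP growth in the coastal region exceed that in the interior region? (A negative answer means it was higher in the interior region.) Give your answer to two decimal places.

Labor's share = 1 − 0.39 = 0.61.
The coastal region: TFP = 6 − 4.251 − 2.318 = -0.569%.
The interior region: TFP = 4.2 + 0.234 − 1.769 = 2.665%.
Difference = -0.569 − (2.665) = -3.234 pp.

-3.23 percentage points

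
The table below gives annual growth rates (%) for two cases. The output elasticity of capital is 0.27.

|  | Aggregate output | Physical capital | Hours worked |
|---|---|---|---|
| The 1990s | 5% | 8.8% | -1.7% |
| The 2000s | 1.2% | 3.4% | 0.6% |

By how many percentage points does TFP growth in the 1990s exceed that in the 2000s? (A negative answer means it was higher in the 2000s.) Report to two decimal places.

4.02 percentage points

Labor's share = 1 − 0.27 = 0.73.
The 1990s: TFP = 5 − 2.376 + 1.241 = 3.865%.
The 2000s: TFP = 1.2 − 0.918 − 0.438 = -0.156%.
Difference = 3.865 − (-0.156) = 4.021 pp.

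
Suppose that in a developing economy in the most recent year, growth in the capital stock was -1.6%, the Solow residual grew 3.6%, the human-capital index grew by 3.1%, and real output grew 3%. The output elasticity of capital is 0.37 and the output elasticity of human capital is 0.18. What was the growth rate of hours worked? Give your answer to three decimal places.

-1.258%

Labor's share = 1 − 0.37 − 0.18 = 0.45.
gY = gA + 0.37×(-1.6) + 0.18×3.1 + 0.45×g.
0.45×g = 3 − 3.6 + 0.034 = -0.566.
g = -0.566 / 0.45 = -1.25778%.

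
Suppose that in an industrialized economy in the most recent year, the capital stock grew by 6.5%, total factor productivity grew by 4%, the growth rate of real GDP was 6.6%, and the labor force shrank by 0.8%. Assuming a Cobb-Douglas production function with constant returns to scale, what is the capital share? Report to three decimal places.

The capital share is 0.466.

gY = gA + α·gK + (1−α)·gL, so gY − gA − gL = α(gK − gL).
6.6 − 4 + 0.8 = α × (6.5 − (-0.8)).
3.4 = 7.3 α, so α = 0.46575.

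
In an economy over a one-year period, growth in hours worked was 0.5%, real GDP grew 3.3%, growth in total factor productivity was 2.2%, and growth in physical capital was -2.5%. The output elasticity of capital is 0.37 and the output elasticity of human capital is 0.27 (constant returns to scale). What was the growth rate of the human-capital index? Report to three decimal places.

Labor's share = 1 − 0.37 − 0.27 = 0.36.
gY = gA + 0.37×(-2.5) + 0.36×0.5 + 0.27×g.
0.27×g = 3.3 − 2.2 + 0.745 = 1.845.
g = 1.845 / 0.27 = 6.83333%.

6.833%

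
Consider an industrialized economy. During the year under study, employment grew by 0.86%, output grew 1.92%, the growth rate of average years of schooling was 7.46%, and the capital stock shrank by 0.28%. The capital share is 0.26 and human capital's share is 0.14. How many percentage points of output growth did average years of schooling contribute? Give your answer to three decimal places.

Contribution = share × growth = 0.14 × 7.46 = 1.0444 pp.

1.044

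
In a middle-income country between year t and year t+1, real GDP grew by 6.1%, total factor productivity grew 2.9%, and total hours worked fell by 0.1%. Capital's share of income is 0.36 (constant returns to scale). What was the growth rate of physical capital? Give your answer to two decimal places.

Labor's share = 1 − 0.36 = 0.64.
gY = gA + 0.64×(-0.1) + 0.36×g.
0.36×g = 6.1 − 2.9 + 0.064 = 3.264.
g = 3.264 / 0.36 = 9.0667%.

9.07%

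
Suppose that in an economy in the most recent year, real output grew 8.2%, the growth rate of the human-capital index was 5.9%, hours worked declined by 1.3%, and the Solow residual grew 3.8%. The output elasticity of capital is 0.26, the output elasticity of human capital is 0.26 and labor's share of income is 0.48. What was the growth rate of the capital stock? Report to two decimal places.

The capital stock grew 13.42%.

Labor's share = 1 − 0.26 − 0.26 = 0.48.
gY = gA + 0.26×5.9 + 0.48×(-1.3) + 0.26×g.
0.26×g = 8.2 − 3.8 − 0.91 = 3.49.
g = 3.49 / 0.26 = 13.4231%.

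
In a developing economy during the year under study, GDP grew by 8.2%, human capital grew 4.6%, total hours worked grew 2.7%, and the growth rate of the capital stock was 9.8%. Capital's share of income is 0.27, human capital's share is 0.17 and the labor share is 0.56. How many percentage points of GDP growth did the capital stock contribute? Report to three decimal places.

Contribution = share × growth = 0.27 × 9.8 = 2.646 pp.

2.646 pp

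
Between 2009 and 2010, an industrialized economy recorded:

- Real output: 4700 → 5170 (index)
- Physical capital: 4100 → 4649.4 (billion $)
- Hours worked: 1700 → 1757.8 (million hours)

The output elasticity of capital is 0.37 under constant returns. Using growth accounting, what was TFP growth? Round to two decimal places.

Real output growth = (5170 − 4700) / 4700 = 10%.
Physical capital growth = (4649.4 − 4100) / 4100 = 13.4%.
Hours worked growth = (1757.8 − 1700) / 1700 = 3.4%.
Labor's share = 1 − 0.37 = 0.63.
Physical capital: 0.37 × 13.4 = 4.958 pp.
Hours worked: 0.63 × 3.4 = 2.142 pp.
TFP growth = 10 − 7.1 = 2.9%.

2.90%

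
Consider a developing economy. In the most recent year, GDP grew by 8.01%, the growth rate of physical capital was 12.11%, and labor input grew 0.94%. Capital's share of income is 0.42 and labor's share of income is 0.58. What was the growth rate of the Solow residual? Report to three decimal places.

Labor's share = 1 − 0.42 = 0.58.
Physical capital: 0.42 × 12.11 = 5.0862 pp.
Labor input: 0.58 × 0.94 = 0.5452 pp.
TFP growth = 8.01 − 5.6314 = 2.3786%.

The Solow residual grew 2.379%.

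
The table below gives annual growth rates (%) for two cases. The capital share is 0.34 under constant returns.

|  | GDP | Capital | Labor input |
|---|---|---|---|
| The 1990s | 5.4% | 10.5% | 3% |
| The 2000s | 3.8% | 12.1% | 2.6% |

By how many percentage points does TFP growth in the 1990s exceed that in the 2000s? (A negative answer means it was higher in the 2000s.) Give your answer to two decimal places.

Labor's share = 1 − 0.34 = 0.66.
The 1990s: TFP = 5.4 − 3.57 − 1.98 = -0.15%.
The 2000s: TFP = 3.8 − 4.114 − 1.716 = -2.03%.
Difference = -0.15 − (-2.03) = 1.88 pp.

1.88 percentage points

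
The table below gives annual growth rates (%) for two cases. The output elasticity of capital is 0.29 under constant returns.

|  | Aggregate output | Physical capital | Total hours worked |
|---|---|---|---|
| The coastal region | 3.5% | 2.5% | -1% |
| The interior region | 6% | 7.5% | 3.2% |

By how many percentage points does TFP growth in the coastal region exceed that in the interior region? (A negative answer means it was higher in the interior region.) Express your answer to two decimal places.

1.93 percentage points

Labor's share = 1 − 0.29 = 0.71.
The coastal region: TFP = 3.5 − 0.725 + 0.71 = 3.485%.
The interior region: TFP = 6 − 2.175 − 2.272 = 1.553%.
Difference = 3.485 − (1.553) = 1.932 pp.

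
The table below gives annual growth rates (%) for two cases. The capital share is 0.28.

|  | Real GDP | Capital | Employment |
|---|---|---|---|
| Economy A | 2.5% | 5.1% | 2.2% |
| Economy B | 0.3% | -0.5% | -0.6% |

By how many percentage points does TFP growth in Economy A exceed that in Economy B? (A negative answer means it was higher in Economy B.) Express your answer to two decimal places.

-1.38 percentage points

Labor's share = 1 − 0.28 = 0.72.
Economy A: TFP = 2.5 − 1.428 − 1.584 = -0.512%.
Economy B: TFP = 0.3 + 0.14 + 0.432 = 0.872%.
Difference = -0.512 − (0.872) = -1.384 pp.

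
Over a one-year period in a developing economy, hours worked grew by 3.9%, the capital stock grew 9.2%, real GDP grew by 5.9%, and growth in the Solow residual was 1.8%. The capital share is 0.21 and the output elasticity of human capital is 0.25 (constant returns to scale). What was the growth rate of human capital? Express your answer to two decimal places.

0.25%

Labor's share = 1 − 0.21 − 0.25 = 0.54.
gY = gA + 0.21×9.2 + 0.54×3.9 + 0.25×g.
0.25×g = 5.9 − 1.8 − 4.038 = 0.062.
g = 0.062 / 0.25 = 0.248%.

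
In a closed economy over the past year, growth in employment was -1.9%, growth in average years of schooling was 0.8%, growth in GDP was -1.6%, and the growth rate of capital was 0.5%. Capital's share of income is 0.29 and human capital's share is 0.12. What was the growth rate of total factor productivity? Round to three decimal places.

Labor's share = 1 − 0.29 − 0.12 = 0.59.
Capital: 0.29 × 0.5 = 0.145 pp.
Average years of schooling: 0.12 × 0.8 = 0.096 pp.
Employment: 0.59 × (-1.9) = -1.121 pp.
TFP growth = -1.6 + 0.88 = -0.72%.

-0.720%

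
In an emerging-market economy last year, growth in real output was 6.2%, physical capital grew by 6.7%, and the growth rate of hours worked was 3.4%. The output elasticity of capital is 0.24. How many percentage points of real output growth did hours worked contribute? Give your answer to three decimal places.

2.584 pp

Labor's share = 1 − 0.24 = 0.76.
Contribution = share × growth = 0.76 × 3.4 = 2.584 pp.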